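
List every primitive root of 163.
Primitive roots mod 163: {2, 3, 7, 11, 12, 18, 19, 20, 29, 32, 42, 44, 45, 50, 52, 63, 66, 67, 68, 70, 72, 73, 75, 76, 79, 80, 82, 89, 92, 94, 101, 103, 106, 107, 108, 109, 112, 114, 116, 117, 120, 122, 124, 128, 129, 130, 137, 139, 147, 148, 149, 153, 154, 159}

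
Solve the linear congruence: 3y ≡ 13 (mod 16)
15

Since gcd(3, 16) = 1 divides 13, a solution exists.
Multiply both sides by the inverse of 3 mod 16:
  3^(-1) mod 16 = 11
  x ≡ 11 × 13 ≡ 143 ≡ 15 (mod 16)
Verification: 3 × 15 = 45 = 2 × 16 + 13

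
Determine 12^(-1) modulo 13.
12^(-1) ≡ 12 (mod 13). Verification: 12 × 12 = 144 ≡ 1 (mod 13)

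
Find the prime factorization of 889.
7 × 127

Divide by primes starting from smallest:
889 ÷ 7 = 127
127 ÷ 127 = 1

889 = 7 × 127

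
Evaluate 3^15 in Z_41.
Using repeated squaring. 15 = 8 + 4 + 2 + 1 (binary 1111). Repeated squaring mod 41: 3^1 ≡ 3; 3^2 ≡ 3² = 9 ≡ 9; 3^4 ≡ 9² = 81 ≡ 40; 3^8 ≡ 40² = 1600 ≡ 1. Multiply: 3^15 = 3^8 × 3^4 × 3^2 × 3^1 ≡ 1 × 40 × 9 × 3 (mod 41): 1 × 40 = 40 ≡ 40; 40 × 9 = 360 ≡ 32; 32 × 3 = 96 ≡ 14. So 3^15 ≡ 14 (mod 41).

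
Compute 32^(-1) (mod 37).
22

Using Extended Euclidean Algorithm:
gcd(32, 37) = 1
Bezout coefficients: 32 × -15 + 37 × 13 = 1
So 32 × -15 ≡ 1 (mod 37)
The inverse is -15 mod 37 = 22
Verification: 32 × 22 = 704 = 19 × 37 + 1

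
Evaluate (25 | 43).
(25/43) = 25^{21} mod 43 = 1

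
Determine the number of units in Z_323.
288

Prime factorization: 323 = 17 × 19
Using the formula φ(n) = n × Π(1 - 1/p) for each prime factor p:
φ(323) = 323 × (1 - 1/17) × (1 - 1/19)
φ(323) = 288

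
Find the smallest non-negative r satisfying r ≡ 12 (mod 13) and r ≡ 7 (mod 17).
M = 13 × 17 = 221. M₁ = 17, y₁ ≡ 10 (mod 13). M₂ = 13, y₂ ≡ 4 (mod 17). r = 12×17×10 + 7×13×4 ≡ 194 (mod 221)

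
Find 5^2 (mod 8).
2 = 2 (binary 10). Repeated squaring mod 8: 5^1 ≡ 5; 5^2 ≡ 5² = 25 ≡ 1. So 5^2 ≡ 1 (mod 8).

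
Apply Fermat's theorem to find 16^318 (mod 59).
By Fermat: 16^{58} ≡ 1 (mod 59). 318 = 5×58 + 28. So 16^{318} ≡ 16^{28} ≡ 48 (mod 59)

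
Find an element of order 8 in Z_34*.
9 has order 8 mod 34 since 9^{8} ≡ 1 (mod 34) and no smaller power works.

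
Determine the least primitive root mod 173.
p - 1 = 172 has prime divisors 2, 43. h is a primitive root mod 173 iff h^(172/q) ≢ 1 (mod 173) for each such q.
h = 2: 2^86 ≡ 172, 2^4 ≡ 16 (mod 173); none is 1, so 2 has order 172 and is a primitive root.
The smallest primitive root mod 173 is g = 2.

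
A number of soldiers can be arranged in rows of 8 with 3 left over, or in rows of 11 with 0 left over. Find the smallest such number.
M = 8 × 11 = 88. M₁ = 11, y₁ ≡ 3 (mod 8). M₂ = 8, y₂ ≡ 7 (mod 11). k = 3×11×3 + 0×8×7 ≡ 11 (mod 88). The smallest positive such number is 11.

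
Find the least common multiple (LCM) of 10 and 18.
90

First find GCD(10, 18) using the Euclidean algorithm:
10 = 0 × 18 + 10
18 = 1 × 10 + 8
10 = 1 × 8 + 2
8 = 4 × 2 + 0
GCD(10, 18) = 2

LCM formula: LCM(a, b) = (a × b) / GCD(a, b)
LCM(10, 18) = (10 × 18) / 2
LCM(10, 18) = 180 / 2
LCM(10, 18) = 90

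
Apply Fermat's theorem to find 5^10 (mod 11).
By Fermat's Little Theorem, 5^{10} ≡ 1 (mod 11) since 11 is prime and gcd(5, 11) = 1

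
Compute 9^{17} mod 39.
3

Using successive squaring:
Binary expansion of 17: 10001
Powers of 9 mod 39 (each is the square of the previous):
  9^1 ≡ 9 (mod 39)
  9^2 ≡ 9² = 81 ≡ 3 (mod 39)
  9^4 ≡ 3² = 9 ≡ 9 (mod 39)
  9^8 ≡ 9² = 81 ≡ 3 (mod 39)
  9^16 ≡ 3² = 9 ≡ 9 (mod 39)
17 = 16 + 1, so 9^17 = 9^16 × 9^1 ≡ 9 × 9 (mod 39)
Multiplying step by step:
  9 × 9 = 81 ≡ 3 (mod 39)
Result: 9^17 ≡ 3 (mod 39)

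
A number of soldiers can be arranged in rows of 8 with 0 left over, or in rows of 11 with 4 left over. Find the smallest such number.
M = 8 × 11 = 88. M₁ = 11, y₁ ≡ 3 (mod 8). M₂ = 8, y₂ ≡ 7 (mod 11). t = 0×11×3 + 4×8×7 ≡ 48 (mod 88). The smallest positive such number is 48.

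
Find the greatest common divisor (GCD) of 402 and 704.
2

Using the Euclidean algorithm:
402 = 0 × 704 + 402
704 = 1 × 402 + 302
402 = 1 × 302 + 100
302 = 3 × 100 + 2
100 = 50 × 2 + 0

GCD(402, 704) = 2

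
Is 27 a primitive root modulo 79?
No

To verify, check if 27^(78/q) ≢ 1 (mod 79) for each prime divisor q of 78
Divisors of 78 = 78: [1, 2, 3, 6, 13, 26, 39, 78]
  27^(78/2) = 27^39 ≡ 78 (mod 79)
  27^(78/3) = 27^26 ≡ 1 (mod 79)
  27^(78/13) = 27^6 ≡ 65 (mod 79)
Conclusion: 27 is not a primitive root modulo 79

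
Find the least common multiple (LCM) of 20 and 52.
260

First find GCD(20, 52) using the Euclidean algorithm:
20 = 0 × 52 + 20
52 = 2 × 20 + 12
20 = 1 × 12 + 8
12 = 1 × 8 + 4
8 = 2 × 4 + 0
GCD(20, 52) = 4

LCM formula: LCM(a, b) = (a × b) / GCD(a, b)
LCM(20, 52) = (20 × 52) / 4
LCM(20, 52) = 1040 / 4
LCM(20, 52) = 260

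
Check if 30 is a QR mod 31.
By Euler's criterion: 30^{15} ≡ 30 (mod 31). Since this equals -1 (≡ 30), 30 is not a QR.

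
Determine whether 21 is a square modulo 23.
By Euler's criterion: 21^{11} ≡ 22 (mod 23). Since this equals -1 (≡ 22), 21 is not a QR.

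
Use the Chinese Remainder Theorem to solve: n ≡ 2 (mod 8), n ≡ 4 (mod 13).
M = 8 × 13 = 104. M₁ = 13, y₁ ≡ 5 (mod 8). M₂ = 8, y₂ ≡ 5 (mod 13). n = 2×13×5 + 4×8×5 ≡ 82 (mod 104)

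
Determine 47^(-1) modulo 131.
47^(-1) ≡ 92 (mod 131). Verification: 47 × 92 = 4324 ≡ 1 (mod 131)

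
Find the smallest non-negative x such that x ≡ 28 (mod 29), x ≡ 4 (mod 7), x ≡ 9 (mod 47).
7858

Using the Chinese Remainder Theorem:
M = product of moduli = 9541
For equation 1: M_1 = 329, 329 ≡ 10 (mod 29), inverse of 329 mod 29 is 3 (check: 10 × 3 = 30 ≡ 1 (mod 29))
For equation 2: M_2 = 1363, 1363 ≡ 5 (mod 7), inverse of 1363 mod 7 is 3 (check: 5 × 3 = 15 ≡ 1 (mod 7))
For equation 3: M_3 = 203, 203 ≡ 15 (mod 47), inverse of 203 mod 47 is 22 (check: 15 × 22 = 330 ≡ 1 (mod 47))
Combine: x ≡ Σ r_i×M_i×(M_i⁻¹ mod m_i) = 28×329×3 + 4×1363×3 + 9×203×22 = 27636 + 16356 + 40194 = 84186
84186 mod 9541 = 7858
x ≡ 7858 (mod 9541)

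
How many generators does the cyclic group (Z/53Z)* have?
24

The number of primitive roots modulo p is φ(p-1) = φ(52)
φ(52) = 24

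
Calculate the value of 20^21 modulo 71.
Using repeated squaring. 21 = 16 + 4 + 1 (binary 10101). Repeated squaring mod 71: 20^1 ≡ 20; 20^2 ≡ 20² = 400 ≡ 45; 20^4 ≡ 45² = 2025 ≡ 37; 20^8 ≡ 37² = 1369 ≡ 20; 20^16 ≡ 20² = 400 ≡ 45. Multiply: 20^21 = 20^16 × 20^4 × 20^1 ≡ 45 × 37 × 20 (mod 71): 45 × 37 = 1665 ≡ 32; 32 × 20 = 640 ≡ 1. So 20^21 ≡ 1 (mod 71).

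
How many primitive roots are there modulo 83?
40

The number of primitive roots modulo p is φ(p-1) = φ(82)
φ(82) = 40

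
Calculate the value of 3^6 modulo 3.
3 ≡ 0 (mod 3). 6 = 4 + 2 (binary 110). Repeated squaring mod 3: 0^1 ≡ 0; 0^2 ≡ 0² = 0 ≡ 0; 0^4 ≡ 0² = 0 ≡ 0. Multiply: 3^6 ≡ 0^4 × 0^2 ≡ 0 × 0 (mod 3): 0 × 0 = 0 ≡ 0. So 3^6 ≡ 0 (mod 3).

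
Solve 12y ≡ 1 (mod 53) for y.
31

Using Extended Euclidean Algorithm:
gcd(12, 53) = 1
Bezout coefficients: 12 × -22 + 53 × 5 = 1
So 12 × -22 ≡ 1 (mod 53)
The inverse is -22 mod 53 = 31
Verification: 12 × 31 = 372 = 7 × 53 + 1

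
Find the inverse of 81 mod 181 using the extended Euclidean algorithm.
Extended GCD: 81(38) + 181(-17) = 1. So 81^(-1) ≡ 38 ≡ 38 (mod 181). Verify: 81 × 38 = 3078 ≡ 1 (mod 181)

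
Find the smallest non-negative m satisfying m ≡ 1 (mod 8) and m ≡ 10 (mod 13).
M = 8 × 13 = 104. M₁ = 13, y₁ ≡ 5 (mod 8). M₂ = 8, y₂ ≡ 5 (mod 13). m = 1×13×5 + 10×8×5 ≡ 49 (mod 104)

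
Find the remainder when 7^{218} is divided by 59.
By Fermat: 7^{58} ≡ 1 (mod 59). 218 = 3×58 + 44. So 7^{218} ≡ 7^{44} ≡ 19 (mod 59)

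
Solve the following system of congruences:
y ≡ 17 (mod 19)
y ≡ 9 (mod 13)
74

Using the Chinese Remainder Theorem:
M = product of moduli = 247
For equation 1: M_1 = 13, 13 ≡ 13 (mod 19), inverse of 13 mod 19 is 3 (check: 13 × 3 = 39 ≡ 1 (mod 19))
For equation 2: M_2 = 19, 19 ≡ 6 (mod 13), inverse of 19 mod 13 is 11 (check: 6 × 11 = 66 ≡ 1 (mod 13))
Combine: y ≡ Σ r_i×M_i×(M_i⁻¹ mod m_i) = 17×13×3 + 9×19×11 = 663 + 1881 = 2544
2544 mod 247 = 74
y ≡ 74 (mod 247)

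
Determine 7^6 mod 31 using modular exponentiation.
6 = 4 + 2 (binary 110). Repeated squaring mod 31: 7^1 ≡ 7; 7^2 ≡ 7² = 49 ≡ 18; 7^4 ≡ 18² = 324 ≡ 14. Multiply: 7^6 = 7^4 × 7^2 ≡ 14 × 18 (mod 31): 14 × 18 = 252 ≡ 4. So 7^6 ≡ 4 (mod 31).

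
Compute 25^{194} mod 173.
119

Using successive squaring:
Binary expansion of 194: 11000010
Powers of 25 mod 173 (each is the square of the previous):
  25^1 ≡ 25 (mod 173)
  25^2 ≡ 25² = 625 ≡ 106 (mod 173)
  25^4 ≡ 106² = 11236 ≡ 164 (mod 173)
  25^8 ≡ 164² = 26896 ≡ 81 (mod 173)
  25^16 ≡ 81² = 6561 ≡ 160 (mod 173)
  25^32 ≡ 160² = 25600 ≡ 169 (mod 173)
  25^64 ≡ 169² = 28561 ≡ 16 (mod 173)
  25^128 ≡ 16² = 256 ≡ 83 (mod 173)
194 = 128 + 64 + 2, so 25^194 = 25^128 × 25^64 × 25^2 ≡ 83 × 16 × 106 (mod 173)
Multiplying step by step:
  83 × 16 = 1328 ≡ 117 (mod 173)
  117 × 106 = 12402 ≡ 119 (mod 173)
Result: 25^194 ≡ 119 (mod 173)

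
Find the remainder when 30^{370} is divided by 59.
By Fermat: 30^{58} ≡ 1 (mod 59). 370 = 6×58 + 22. So 30^{370} ≡ 30^{22} ≡ 49 (mod 59)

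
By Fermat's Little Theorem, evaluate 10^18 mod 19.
By Fermat's Little Theorem, 10^{18} ≡ 1 (mod 19) since 19 is prime and gcd(10, 19) = 1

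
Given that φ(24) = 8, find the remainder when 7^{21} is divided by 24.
By Euler: 7^{8} ≡ 1 (mod 24) since gcd(7, 24) = 1. 21 = 2×8 + 5. So 7^{21} ≡ 7^{5} ≡ 7 (mod 24)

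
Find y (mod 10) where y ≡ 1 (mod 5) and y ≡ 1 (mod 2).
M = 5 × 2 = 10. M₁ = 2, y₁ ≡ 3 (mod 5). M₂ = 5, y₂ ≡ 1 (mod 2). y = 1×2×3 + 1×5×1 ≡ 1 (mod 10)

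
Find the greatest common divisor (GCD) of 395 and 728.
1

Using the Euclidean algorithm:
395 = 0 × 728 + 395
728 = 1 × 395 + 333
395 = 1 × 333 + 62
333 = 5 × 62 + 23
62 = 2 × 23 + 16
23 = 1 × 16 + 7
16 = 2 × 7 + 2
7 = 3 × 2 + 1
2 = 2 × 1 + 0

GCD(395, 728) = 1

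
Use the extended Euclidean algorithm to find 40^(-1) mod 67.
Extended GCD: 40(-5) + 67(3) = 1. So 40^(-1) ≡ 62 ≡ 62 (mod 67). Verify: 40 × 62 = 2480 ≡ 1 (mod 67)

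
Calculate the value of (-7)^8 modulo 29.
(-7) ≡ 22 (mod 29). 8 = 8 (binary 1000). Repeated squaring mod 29: 22^1 ≡ 22; 22^2 ≡ 22² = 484 ≡ 20; 22^4 ≡ 20² = 400 ≡ 23; 22^8 ≡ 23² = 529 ≡ 7. So (-7)^8 ≡ 7 (mod 29).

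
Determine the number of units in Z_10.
4

Prime factorization: 10 = 2 × 5
Using the formula φ(n) = n × Π(1 - 1/p) for each prime factor p:
φ(10) = 10 × (1 - 1/2) × (1 - 1/5)
φ(10) = 4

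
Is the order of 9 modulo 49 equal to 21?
Yes, ord_49(9) = 21.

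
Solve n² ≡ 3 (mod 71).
The square roots of 3 mod 71 are 43 and 28. Verify: 43² = 1849 ≡ 3 (mod 71)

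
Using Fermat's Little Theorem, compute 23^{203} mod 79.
55

By Fermat's Little Theorem, a^(p-1) ≡ 1 (mod p) for prime p and gcd(a, p) = 1
Here p = 79, so 23^78 ≡ 1 (mod 79)
We can reduce the exponent: 203 mod 78 = 47
So 23^203 ≡ 23^47 (mod 79)
Computing: 23^47 mod 79 = 55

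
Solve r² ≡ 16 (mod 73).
The square roots of 16 mod 73 are 4 and 69. Verify: 4² = 16 ≡ 16 (mod 73)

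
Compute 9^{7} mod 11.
4

Using successive squaring:
Binary expansion of 7: 111
Powers of 9 mod 11 (each is the square of the previous):
  9^1 ≡ 9 (mod 11)
  9^2 ≡ 9² = 81 ≡ 4 (mod 11)
  9^4 ≡ 4² = 16 ≡ 5 (mod 11)
7 = 4 + 2 + 1, so 9^7 = 9^4 × 9^2 × 9^1 ≡ 5 × 4 × 9 (mod 11)
Multiplying step by step:
  5 × 4 = 20 ≡ 9 (mod 11)
  9 × 9 = 81 ≡ 4 (mod 11)
Result: 9^7 ≡ 4 (mod 11)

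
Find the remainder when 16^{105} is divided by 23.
By Fermat: 16^{22} ≡ 1 (mod 23). 105 = 4×22 + 17. So 16^{105} ≡ 16^{17} ≡ 4 (mod 23)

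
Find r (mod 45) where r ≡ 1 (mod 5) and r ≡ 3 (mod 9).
M = 5 × 9 = 45. M₁ = 9, y₁ ≡ 4 (mod 5). M₂ = 5, y₂ ≡ 2 (mod 9). r = 1×9×4 + 3×5×2 ≡ 21 (mod 45)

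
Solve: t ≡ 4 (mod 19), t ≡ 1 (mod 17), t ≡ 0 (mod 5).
M = 19 × 17 × 5 = 1615. M₁ = 85, y₁ ≡ 17 (mod 19). M₂ = 95, y₂ ≡ 12 (mod 17). M₃ = 323, y₃ ≡ 2 (mod 5). t = 4×85×17 + 1×95×12 + 0×323×2 ≡ 460 (mod 1615)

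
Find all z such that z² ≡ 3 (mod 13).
The square roots of 3 mod 13 are 9 and 4. Verify: 9² = 81 ≡ 3 (mod 13)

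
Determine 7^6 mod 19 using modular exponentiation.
6 = 4 + 2 (binary 110). Repeated squaring mod 19: 7^1 ≡ 7; 7^2 ≡ 7² = 49 ≡ 11; 7^4 ≡ 11² = 121 ≡ 7. Multiply: 7^6 = 7^4 × 7^2 ≡ 7 × 11 (mod 19): 7 × 11 = 77 ≡ 1. So 7^6 ≡ 1 (mod 19).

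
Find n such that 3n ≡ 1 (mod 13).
3^(-1) ≡ 9 (mod 13). Verification: 3 × 9 = 27 ≡ 1 (mod 13)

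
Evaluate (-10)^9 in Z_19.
(-10) ≡ 9 (mod 19). 9 = 8 + 1 (binary 1001). Repeated squaring mod 19: 9^1 ≡ 9; 9^2 ≡ 9² = 81 ≡ 5; 9^4 ≡ 5² = 25 ≡ 6; 9^8 ≡ 6² = 36 ≡ 17. Multiply: (-10)^9 ≡ 9^8 × 9^1 ≡ 17 × 9 (mod 19): 17 × 9 = 153 ≡ 1. So (-10)^9 ≡ 1 (mod 19).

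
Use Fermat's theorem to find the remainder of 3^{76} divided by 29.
25

By Fermat's Little Theorem, a^(p-1) ≡ 1 (mod p) for prime p and gcd(a, p) = 1
Here p = 29, so 3^28 ≡ 1 (mod 29)
We can reduce the exponent: 76 mod 28 = 20
So 3^76 ≡ 3^20 (mod 29)
Computing: 3^20 mod 29 = 25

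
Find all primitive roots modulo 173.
Primitive roots mod 173: {2, 3, 5, 7, 8, 11, 12, 17, 18, 19, 20, 26, 27, 28, 30, 32, 39, 42, 44, 45, 46, 48, 50, 53, 58, 59, 61, 62, 63, 65, 66, 68, 69, 70, 71, 72, 74, 75, 76, 79, 82, 86, 87, 91, 94, 97, 98, 99, 101, 102, 103, 104, 105, 107, 108, 110, 111, 112, 114, 115, 120, 123, 125, 127, 128, 129, 131, 134, 141, 143, 145, 146, 147, 153, 154, 155, 156, 161, 162, 165, 166, 168, 170, 171}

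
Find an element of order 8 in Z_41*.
3 has order 8 mod 41 since 3^{8} ≡ 1 (mod 41) and no smaller power works.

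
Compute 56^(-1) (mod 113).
111

Using Extended Euclidean Algorithm:
gcd(56, 113) = 1
Bezout coefficients: 56 × -2 + 113 × 1 = 1
So 56 × -2 ≡ 1 (mod 113)
The inverse is -2 mod 113 = 111
Verification: 56 × 111 = 6216 = 55 × 113 + 1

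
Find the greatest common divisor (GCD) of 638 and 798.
2

Using the Euclidean algorithm:
638 = 0 × 798 + 638
798 = 1 × 638 + 160
638 = 3 × 160 + 158
160 = 1 × 158 + 2
158 = 79 × 2 + 0

GCD(638, 798) = 2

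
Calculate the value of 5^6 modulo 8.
6 = 4 + 2 (binary 110). Repeated squaring mod 8: 5^1 ≡ 5; 5^2 ≡ 5² = 25 ≡ 1; 5^4 ≡ 1² = 1 ≡ 1. Multiply: 5^6 = 5^4 × 5^2 ≡ 1 × 1 (mod 8): 1 × 1 = 1 ≡ 1. So 5^6 ≡ 1 (mod 8).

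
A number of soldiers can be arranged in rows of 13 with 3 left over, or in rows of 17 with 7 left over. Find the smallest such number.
M = 13 × 17 = 221. M₁ = 17, y₁ ≡ 10 (mod 13). M₂ = 13, y₂ ≡ 4 (mod 17). z = 3×17×10 + 7×13×4 ≡ 211 (mod 221). The smallest positive such number is 211.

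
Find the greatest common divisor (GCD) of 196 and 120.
4

Using the Euclidean algorithm:
196 = 1 × 120 + 76
120 = 1 × 76 + 44
76 = 1 × 44 + 32
44 = 1 × 32 + 12
32 = 2 × 12 + 8
12 = 1 × 8 + 4
8 = 2 × 4 + 0

GCD(196, 120) = 4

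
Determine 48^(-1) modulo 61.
48^(-1) ≡ 14 (mod 61). Verification: 48 × 14 = 672 ≡ 1 (mod 61)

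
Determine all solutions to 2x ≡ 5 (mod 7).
6

Since gcd(2, 7) = 1 divides 5, a solution exists.
Multiply both sides by the inverse of 2 mod 7:
  2^(-1) mod 7 = 4
  x ≡ 4 × 5 ≡ 20 ≡ 6 (mod 7)
Verification: 2 × 6 = 12 = 1 × 7 + 5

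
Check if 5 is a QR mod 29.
By Euler's criterion: 5^{14} ≡ 1 (mod 29). Since this equals 1, 5 is a QR.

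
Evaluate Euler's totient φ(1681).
1640

Prime factorization: 1681 = 41^2
Using the formula φ(n) = n × Π(1 - 1/p) for each prime factor p:
φ(1681) = 1681 × (1 - 1/41)
φ(1681) = 1640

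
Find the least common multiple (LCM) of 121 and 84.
10164

First find GCD(121, 84) using the Euclidean algorithm:
121 = 1 × 84 + 37
84 = 2 × 37 + 10
37 = 3 × 10 + 7
10 = 1 × 7 + 3
7 = 2 × 3 + 1
3 = 3 × 1 + 0
GCD(121, 84) = 1

LCM formula: LCM(a, b) = (a × b) / GCD(a, b)
LCM(121, 84) = (121 × 84) / 1
LCM(121, 84) = 10164 / 1
LCM(121, 84) = 10164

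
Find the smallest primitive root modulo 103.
5

A primitive root g modulo p has order p-1 = 102
Prime divisors of 102: [2, 3, 17]
g is a primitive root iff g^(102/q) ≢ 1 (mod 103) for each prime divisor q
Testing small values:
  g = 2: 2^51 ≡ 1, 2^34 ≡ 46, 2^6 ≡ 64 (mod 103) → 2^51 ≡ 1, not primitive root
  g = 3: 3^51 ≡ 102, 3^34 ≡ 1, 3^6 ≡ 8 (mod 103) → 3^34 ≡ 1, not primitive root
  g = 4: 4^51 ≡ 1, 4^34 ≡ 56, 4^6 ≡ 79 (mod 103) → 4^51 ≡ 1, not primitive root
  g = 5: 5^51 ≡ 102, 5^34 ≡ 56, 5^6 ≡ 72 (mod 103) → none is 1, primitive root!
The smallest primitive root is 5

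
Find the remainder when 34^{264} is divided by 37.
By Fermat: 34^{36} ≡ 1 (mod 37). 264 = 7×36 + 12. So 34^{264} ≡ 34^{12} ≡ 10 (mod 37)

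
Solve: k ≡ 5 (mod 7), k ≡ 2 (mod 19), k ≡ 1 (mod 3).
M = 7 × 19 × 3 = 399. M₁ = 57, y₁ ≡ 1 (mod 7). M₂ = 21, y₂ ≡ 10 (mod 19). M₃ = 133, y₃ ≡ 1 (mod 3). k = 5×57×1 + 2×21×10 + 1×133×1 ≡ 40 (mod 399)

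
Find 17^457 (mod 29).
Using Fermat: 17^{28} ≡ 1 (mod 29). 457 ≡ 9 (mod 28). So 17^{457} ≡ 17^{9} ≡ 17 (mod 29)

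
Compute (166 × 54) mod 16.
4

(166 × 54) = 8964
8964 mod 16 = 4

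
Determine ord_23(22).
Powers of 22 mod 23: 22^1≡22, 22^2≡1. Order = 2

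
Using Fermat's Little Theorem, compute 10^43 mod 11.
By Fermat: 10^{10} ≡ 1 (mod 11). 43 = 4×10 + 3. So 10^{43} ≡ 10^{3} ≡ 10 (mod 11)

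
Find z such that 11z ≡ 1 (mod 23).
11^(-1) ≡ 21 (mod 23). Verification: 11 × 21 = 231 ≡ 1 (mod 23)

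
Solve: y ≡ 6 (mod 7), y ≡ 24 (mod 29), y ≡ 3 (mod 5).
M = 7 × 29 × 5 = 1015. M₁ = 145, y₁ ≡ 3 (mod 7). M₂ = 35, y₂ ≡ 5 (mod 29). M₃ = 203, y₃ ≡ 2 (mod 5). y = 6×145×3 + 24×35×5 + 3×203×2 ≡ 923 (mod 1015)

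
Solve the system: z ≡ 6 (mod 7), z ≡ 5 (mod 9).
M = 7 × 9 = 63. M₁ = 9, y₁ ≡ 4 (mod 7). M₂ = 7, y₂ ≡ 4 (mod 9). z = 6×9×4 + 5×7×4 ≡ 41 (mod 63)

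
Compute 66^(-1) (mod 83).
66^(-1) ≡ 39 (mod 83). Verification: 66 × 39 = 2574 ≡ 1 (mod 83)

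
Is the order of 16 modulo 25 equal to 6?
No, the actual order is 5, not 6.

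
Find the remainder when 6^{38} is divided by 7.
By Fermat: 6^{6} ≡ 1 (mod 7). 38 = 6×6 + 2. So 6^{38} ≡ 6^{2} ≡ 1 (mod 7)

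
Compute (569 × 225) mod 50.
25

(569 × 225) = 128025
128025 mod 50 = 25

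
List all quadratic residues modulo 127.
QRs mod 127: {1, 2, 4, 8, 9, 11, 13, 15, 16, 17, 18, 19, 21, 22, 25, 26, 30, 31, 32, 34, 35, 36, 37, 38, 41, 42, 44, 47, 49, 50, 52, 60, 61, 62, 64, 68, 69, 70, 71, 72, 73, 74, 76, 79, 81, 82, 84, 87, 88, 94, 98, 99, 100, 103, 104, 107, 113, 115, 117, 120, 121, 122, 124}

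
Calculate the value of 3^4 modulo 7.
4 = 4 (binary 100). Repeated squaring mod 7: 3^1 ≡ 3; 3^2 ≡ 3² = 9 ≡ 2; 3^4 ≡ 2² = 4 ≡ 4. So 3^4 ≡ 4 (mod 7).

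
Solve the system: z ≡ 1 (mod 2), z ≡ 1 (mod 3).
M = 2 × 3 = 6. M₁ = 3, y₁ ≡ 1 (mod 2). M₂ = 2, y₂ ≡ 2 (mod 3). z = 1×3×1 + 1×2×2 ≡ 1 (mod 6)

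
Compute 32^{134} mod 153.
115

Using successive squaring:
Binary expansion of 134: 10000110
Powers of 32 mod 153 (each is the square of the previous):
  32^1 ≡ 32 (mod 153)
  32^2 ≡ 32² = 1024 ≡ 106 (mod 153)
  32^4 ≡ 106² = 11236 ≡ 67 (mod 153)
  32^8 ≡ 67² = 4489 ≡ 52 (mod 153)
  32^16 ≡ 52² = 2704 ≡ 103 (mod 153)
  32^32 ≡ 103² = 10609 ≡ 52 (mod 153)
  32^64 ≡ 52² = 2704 ≡ 103 (mod 153)
  32^128 ≡ 103² = 10609 ≡ 52 (mod 153)
134 = 128 + 4 + 2, so 32^134 = 32^128 × 32^4 × 32^2 ≡ 52 × 67 × 106 (mod 153)
Multiplying step by step:
  52 × 67 = 3484 ≡ 118 (mod 153)
  118 × 106 = 12508 ≡ 115 (mod 153)
Result: 32^134 ≡ 115 (mod 153)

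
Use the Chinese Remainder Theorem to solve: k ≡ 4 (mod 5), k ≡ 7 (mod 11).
29

Using the Chinese Remainder Theorem:
M = product of moduli = 55
For equation 1: M_1 = 11, 11 ≡ 1 (mod 5), inverse of 11 mod 5 is 1 (check: 1 × 1 = 1 ≡ 1 (mod 5))
For equation 2: M_2 = 5, 5 ≡ 5 (mod 11), inverse of 5 mod 11 is 9 (check: 5 × 9 = 45 ≡ 1 (mod 11))
Combine: k ≡ Σ r_i×M_i×(M_i⁻¹ mod m_i) = 4×11×1 + 7×5×9 = 44 + 315 = 359
359 mod 55 = 29
k ≡ 29 (mod 55)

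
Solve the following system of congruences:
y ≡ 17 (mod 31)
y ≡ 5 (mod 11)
203

Using the Chinese Remainder Theorem:
M = product of moduli = 341
For equation 1: M_1 = 11, 11 ≡ 11 (mod 31), inverse of 11 mod 31 is 17 (check: 11 × 17 = 187 ≡ 1 (mod 31))
For equation 2: M_2 = 31, 31 ≡ 9 (mod 11), inverse of 31 mod 11 is 5 (check: 9 × 5 = 45 ≡ 1 (mod 11))
Combine: y ≡ Σ r_i×M_i×(M_i⁻¹ mod m_i) = 17×11×17 + 5×31×5 = 3179 + 775 = 3954
3954 mod 341 = 203
y ≡ 203 (mod 341)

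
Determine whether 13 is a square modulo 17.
By Euler's criterion: 13^{8} ≡ 1 (mod 17). Since this equals 1, 13 is a QR.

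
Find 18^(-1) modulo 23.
9

Using Extended Euclidean Algorithm:
gcd(18, 23) = 1
Bezout coefficients: 18 × 9 + 23 × -7 = 1
So 18 × 9 ≡ 1 (mod 23)
The inverse is 9 mod 23 = 9
Verification: 18 × 9 = 162 = 7 × 23 + 1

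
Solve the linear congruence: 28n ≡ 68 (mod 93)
29

Since gcd(28, 93) = 1 divides 68, a solution exists.
Multiply both sides by the inverse of 28 mod 93:
  28^(-1) mod 93 = 10
  x ≡ 10 × 68 ≡ 680 ≡ 29 (mod 93)
Verification: 28 × 29 = 812 = 8 × 93 + 68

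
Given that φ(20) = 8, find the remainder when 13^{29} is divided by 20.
By Euler: 13^{8} ≡ 1 (mod 20) since gcd(13, 20) = 1. 29 = 3×8 + 5. So 13^{29} ≡ 13^{5} ≡ 13 (mod 20)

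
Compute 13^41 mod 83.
Using repeated squaring. 41 = 32 + 8 + 1 (binary 101001). Repeated squaring mod 83: 13^1 ≡ 13; 13^2 ≡ 13² = 169 ≡ 3; 13^4 ≡ 3² = 9 ≡ 9; 13^8 ≡ 9² = 81 ≡ 81; 13^16 ≡ 81² = 6561 ≡ 4; 13^32 ≡ 4² = 16 ≡ 16. Multiply: 13^41 = 13^32 × 13^8 × 13^1 ≡ 16 × 81 × 13 (mod 83): 16 × 81 = 1296 ≡ 51; 51 × 13 = 663 ≡ 82. So 13^41 ≡ 82 (mod 83).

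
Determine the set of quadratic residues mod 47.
QRs mod 47: {1, 2, 3, 4, 6, 7, 8, 9, 12, 14, 16, 17, 18, 21, 24, 25, 27, 28, 32, 34, 36, 37, 42}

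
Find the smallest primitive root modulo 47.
5

A primitive root g modulo p has order p-1 = 46
Prime divisors of 46: [2, 23]
g is a primitive root iff g^(46/q) ≢ 1 (mod 47) for each prime divisor q
Testing small values:
  g = 2: 2^23 ≡ 1, 2^2 ≡ 4 (mod 47) → 2^23 ≡ 1, not primitive root
  g = 3: 3^23 ≡ 1, 3^2 ≡ 9 (mod 47) → 3^23 ≡ 1, not primitive root
  g = 4: 4^23 ≡ 1, 4^2 ≡ 16 (mod 47) → 4^23 ≡ 1, not primitive root
  g = 5: 5^23 ≡ 46, 5^2 ≡ 25 (mod 47) → none is 1, primitive root!
The smallest primitive root is 5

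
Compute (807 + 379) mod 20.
6

(807 + 379) = 1186
1186 mod 20 = 6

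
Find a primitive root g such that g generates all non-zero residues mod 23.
p - 1 = 22 has prime divisors 2, 11. h is a primitive root mod 23 iff h^(22/q) ≢ 1 (mod 23) for each such q.
h = 2: 2^11 ≡ 1, 2^2 ≡ 4 (mod 23); 2^11 ≡ 1, so not a primitive root.
h = 3: 3^11 ≡ 1, 3^2 ≡ 9 (mod 23); 3^11 ≡ 1, so not a primitive root.
h = 4: 4^11 ≡ 1, 4^2 ≡ 16 (mod 23); 4^11 ≡ 1, so not a primitive root.
h = 5: 5^11 ≡ 22, 5^2 ≡ 2 (mod 23); none is 1, so 5 has order 22 and is a primitive root.
The smallest primitive root mod 23 is g = 5.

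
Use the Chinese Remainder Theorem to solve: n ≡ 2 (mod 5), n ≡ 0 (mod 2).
M = 5 × 2 = 10. M₁ = 2, y₁ ≡ 3 (mod 5). M₂ = 5, y₂ ≡ 1 (mod 2). n = 2×2×3 + 0×5×1 ≡ 2 (mod 10)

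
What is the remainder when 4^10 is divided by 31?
10 = 8 + 2 (binary 1010). Repeated squaring mod 31: 4^1 ≡ 4; 4^2 ≡ 4² = 16 ≡ 16; 4^4 ≡ 16² = 256 ≡ 8; 4^8 ≡ 8² = 64 ≡ 2. Multiply: 4^10 = 4^8 × 4^2 ≡ 2 × 16 (mod 31): 2 × 16 = 32 ≡ 1. So 4^10 ≡ 1 (mod 31).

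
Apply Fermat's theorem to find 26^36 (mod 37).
By Fermat's Little Theorem, 26^{36} ≡ 1 (mod 37) since 37 is prime and gcd(26, 37) = 1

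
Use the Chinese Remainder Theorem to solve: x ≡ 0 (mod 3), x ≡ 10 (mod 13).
M = 3 × 13 = 39. M₁ = 13, y₁ ≡ 1 (mod 3). M₂ = 3, y₂ ≡ 9 (mod 13). x = 0×13×1 + 10×3×9 ≡ 36 (mod 39)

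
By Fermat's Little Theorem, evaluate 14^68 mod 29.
By Fermat: 14^{28} ≡ 1 (mod 29). 68 = 2×28 + 12. So 14^{68} ≡ 14^{12} ≡ 25 (mod 29)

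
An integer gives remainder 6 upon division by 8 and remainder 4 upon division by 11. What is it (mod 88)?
M = 8 × 11 = 88. M₁ = 11, y₁ ≡ 3 (mod 8). M₂ = 8, y₂ ≡ 7 (mod 11). r = 6×11×3 + 4×8×7 ≡ 70 (mod 88). The smallest positive such number is 70.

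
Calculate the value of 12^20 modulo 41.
Using repeated squaring. 20 = 16 + 4 (binary 10100). Repeated squaring mod 41: 12^1 ≡ 12; 12^2 ≡ 12² = 144 ≡ 21; 12^4 ≡ 21² = 441 ≡ 31; 12^8 ≡ 31² = 961 ≡ 18; 12^16 ≡ 18² = 324 ≡ 37. Multiply: 12^20 = 12^16 × 12^4 ≡ 37 × 31 (mod 41): 37 × 31 = 1147 ≡ 40. So 12^20 ≡ 40 (mod 41).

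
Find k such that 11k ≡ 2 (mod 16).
6

Since gcd(11, 16) = 1 divides 2, a solution exists.
Multiply both sides by the inverse of 11 mod 16:
  11^(-1) mod 16 = 3
  x ≡ 3 × 2 ≡ 6 ≡ 6 (mod 16)
Verification: 11 × 6 = 66 = 4 × 16 + 2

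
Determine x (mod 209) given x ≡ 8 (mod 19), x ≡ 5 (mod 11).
27

Using the Chinese Remainder Theorem:
M = product of moduli = 209
For equation 1: M_1 = 11, 11 ≡ 11 (mod 19), inverse of 11 mod 19 is 7 (check: 11 × 7 = 77 ≡ 1 (mod 19))
For equation 2: M_2 = 19, 19 ≡ 8 (mod 11), inverse of 19 mod 11 is 7 (check: 8 × 7 = 56 ≡ 1 (mod 11))
Combine: x ≡ Σ r_i×M_i×(M_i⁻¹ mod m_i) = 8×11×7 + 5×19×7 = 616 + 665 = 1281
1281 mod 209 = 27
x ≡ 27 (mod 209)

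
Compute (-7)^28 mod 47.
Using repeated squaring. (-7) ≡ 40 (mod 47). 28 = 16 + 8 + 4 (binary 11100). Repeated squaring mod 47: 40^1 ≡ 40; 40^2 ≡ 40² = 1600 ≡ 2; 40^4 ≡ 2² = 4 ≡ 4; 40^8 ≡ 4² = 16 ≡ 16; 40^16 ≡ 16² = 256 ≡ 21. Multiply: (-7)^28 ≡ 40^16 × 40^8 × 40^4 ≡ 21 × 16 × 4 (mod 47): 21 × 16 = 336 ≡ 7; 7 × 4 = 28 ≡ 28. So (-7)^28 ≡ 28 (mod 47).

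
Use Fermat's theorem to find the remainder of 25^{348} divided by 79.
65

By Fermat's Little Theorem, a^(p-1) ≡ 1 (mod p) for prime p and gcd(a, p) = 1
Here p = 79, so 25^78 ≡ 1 (mod 79)
We can reduce the exponent: 348 mod 78 = 36
So 25^348 ≡ 25^36 (mod 79)
Computing: 25^36 mod 79 = 65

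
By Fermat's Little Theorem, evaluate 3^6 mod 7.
By Fermat's Little Theorem, 3^{6} ≡ 1 (mod 7) since 7 is prime and gcd(3, 7) = 1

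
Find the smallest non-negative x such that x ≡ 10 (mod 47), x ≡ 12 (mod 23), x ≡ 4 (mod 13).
2266

Using the Chinese Remainder Theorem:
M = product of moduli = 14053
For equation 1: M_1 = 299, 299 ≡ 17 (mod 47), inverse of 299 mod 47 is 36 (check: 17 × 36 = 612 ≡ 1 (mod 47))
For equation 2: M_2 = 611, 611 ≡ 13 (mod 23), inverse of 611 mod 23 is 16 (check: 13 × 16 = 208 ≡ 1 (mod 23))
For equation 3: M_3 = 1081, 1081 ≡ 2 (mod 13), inverse of 1081 mod 13 is 7 (check: 2 × 7 = 14 ≡ 1 (mod 13))
Combine: x ≡ Σ r_i×M_i×(M_i⁻¹ mod m_i) = 10×299×36 + 12×611×16 + 4×1081×7 = 107640 + 117312 + 30268 = 255220
255220 mod 14053 = 2266
x ≡ 2266 (mod 14053)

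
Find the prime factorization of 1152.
2^7 × 3^2

Divide by primes starting from smallest:
1152 ÷ 2 = 576
576 ÷ 2 = 288
288 ÷ 2 = 144
144 ÷ 2 = 72
72 ÷ 2 = 36
36 ÷ 2 = 18
18 ÷ 2 = 9
9 ÷ 3 = 3
3 ÷ 3 = 1

1152 = 2^7 × 3^2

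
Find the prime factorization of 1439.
1439

Divide by primes starting from smallest:
1439 ÷ 1439 = 1

1439 = 1439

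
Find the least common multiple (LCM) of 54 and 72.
216

First find GCD(54, 72) using the Euclidean algorithm:
54 = 0 × 72 + 54
72 = 1 × 54 + 18
54 = 3 × 18 + 0
GCD(54, 72) = 18

LCM formula: LCM(a, b) = (a × b) / GCD(a, b)
LCM(54, 72) = (54 × 72) / 18
LCM(54, 72) = 3888 / 18
LCM(54, 72) = 216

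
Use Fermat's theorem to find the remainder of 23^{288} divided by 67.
9

By Fermat's Little Theorem, a^(p-1) ≡ 1 (mod p) for prime p and gcd(a, p) = 1
Here p = 67, so 23^66 ≡ 1 (mod 67)
We can reduce the exponent: 288 mod 66 = 24
So 23^288 ≡ 23^24 (mod 67)
Computing: 23^24 mod 67 = 9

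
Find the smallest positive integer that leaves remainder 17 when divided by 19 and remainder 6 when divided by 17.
M = 19 × 17 = 323. M₁ = 17, y₁ ≡ 9 (mod 19). M₂ = 19, y₂ ≡ 9 (mod 17). z = 17×17×9 + 6×19×9 ≡ 74 (mod 323). The smallest positive such number is 74.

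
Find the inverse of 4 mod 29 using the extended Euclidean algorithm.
Extended GCD: 4(-7) + 29(1) = 1. So 4^(-1) ≡ 22 ≡ 22 (mod 29). Verify: 4 × 22 = 88 ≡ 1 (mod 29)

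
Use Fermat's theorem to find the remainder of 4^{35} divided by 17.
13

By Fermat's Little Theorem, a^(p-1) ≡ 1 (mod p) for prime p and gcd(a, p) = 1
Here p = 17, so 4^16 ≡ 1 (mod 17)
We can reduce the exponent: 35 mod 16 = 3
So 4^35 ≡ 4^3 (mod 17)
Computing: 4^3 mod 17 = 13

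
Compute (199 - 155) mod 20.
4

(199 - 155) = 44
44 mod 20 = 4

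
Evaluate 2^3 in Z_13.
3 = 2 + 1 (binary 11). Repeated squaring mod 13: 2^1 ≡ 2; 2^2 ≡ 2² = 4 ≡ 4. Multiply: 2^3 = 2^2 × 2^1 ≡ 4 × 2 (mod 13): 4 × 2 = 8 ≡ 8. So 2^3 ≡ 8 (mod 13).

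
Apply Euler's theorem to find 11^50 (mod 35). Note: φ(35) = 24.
By Euler: 11^{24} ≡ 1 (mod 35) since gcd(11, 35) = 1. 50 = 2×24 + 2. So 11^{50} ≡ 11^{2} ≡ 16 (mod 35)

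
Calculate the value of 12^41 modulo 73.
Using repeated squaring. 41 = 32 + 8 + 1 (binary 101001). Repeated squaring mod 73: 12^1 ≡ 12; 12^2 ≡ 12² = 144 ≡ 71; 12^4 ≡ 71² = 5041 ≡ 4; 12^8 ≡ 4² = 16 ≡ 16; 12^16 ≡ 16² = 256 ≡ 37; 12^32 ≡ 37² = 1369 ≡ 55. Multiply: 12^41 = 12^32 × 12^8 × 12^1 ≡ 55 × 16 × 12 (mod 73): 55 × 16 = 880 ≡ 4; 4 × 12 = 48 ≡ 48. So 12^41 ≡ 48 (mod 73).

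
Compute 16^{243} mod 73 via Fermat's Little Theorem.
1

By Fermat's Little Theorem, a^(p-1) ≡ 1 (mod p) for prime p and gcd(a, p) = 1
Here p = 73, so 16^72 ≡ 1 (mod 73)
We can reduce the exponent: 243 mod 72 = 27
So 16^243 ≡ 16^27 (mod 73)
Computing: 16^27 mod 73 = 1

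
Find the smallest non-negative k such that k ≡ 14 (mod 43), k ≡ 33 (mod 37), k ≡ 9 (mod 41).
7840

Using the Chinese Remainder Theorem:
M = product of moduli = 65231
For equation 1: M_1 = 1517, 1517 ≡ 12 (mod 43), inverse of 1517 mod 43 is 18 (check: 12 × 18 = 216 ≡ 1 (mod 43))
For equation 2: M_2 = 1763, 1763 ≡ 24 (mod 37), inverse of 1763 mod 37 is 17 (check: 24 × 17 = 408 ≡ 1 (mod 37))
For equation 3: M_3 = 1591, 1591 ≡ 33 (mod 41), inverse of 1591 mod 41 is 5 (check: 33 × 5 = 165 ≡ 1 (mod 41))
Combine: k ≡ Σ r_i×M_i×(M_i⁻¹ mod m_i) = 14×1517×18 + 33×1763×17 + 9×1591×5 = 382284 + 989043 + 71595 = 1442922
1442922 mod 65231 = 7840
k ≡ 7840 (mod 65231)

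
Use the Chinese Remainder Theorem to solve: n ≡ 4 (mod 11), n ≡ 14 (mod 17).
48

Using the Chinese Remainder Theorem:
M = product of moduli = 187
For equation 1: M_1 = 17, 17 ≡ 6 (mod 11), inverse of 17 mod 11 is 2 (check: 6 × 2 = 12 ≡ 1 (mod 11))
For equation 2: M_2 = 11, 11 ≡ 11 (mod 17), inverse of 11 mod 17 is 14 (check: 11 × 14 = 154 ≡ 1 (mod 17))
Combine: n ≡ Σ r_i×M_i×(M_i⁻¹ mod m_i) = 4×17×2 + 14×11×14 = 136 + 2156 = 2292
2292 mod 187 = 48
n ≡ 48 (mod 187)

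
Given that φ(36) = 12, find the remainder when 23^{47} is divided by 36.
By Euler: 23^{12} ≡ 1 (mod 36) since gcd(23, 36) = 1. 47 = 3×12 + 11. So 23^{47} ≡ 23^{11} ≡ 11 (mod 36)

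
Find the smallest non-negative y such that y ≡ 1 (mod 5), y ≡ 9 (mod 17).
26

Using the Chinese Remainder Theorem:
M = product of moduli = 85
For equation 1: M_1 = 17, 17 ≡ 2 (mod 5), inverse of 17 mod 5 is 3 (check: 2 × 3 = 6 ≡ 1 (mod 5))
For equation 2: M_2 = 5, 5 ≡ 5 (mod 17), inverse of 5 mod 17 is 7 (check: 5 × 7 = 35 ≡ 1 (mod 17))
Combine: y ≡ Σ r_i×M_i×(M_i⁻¹ mod m_i) = 1×17×3 + 9×5×7 = 51 + 315 = 366
366 mod 85 = 26
y ≡ 26 (mod 85)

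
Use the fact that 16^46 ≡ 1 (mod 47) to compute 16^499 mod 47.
By Fermat: 16^{46} ≡ 1 (mod 47). 499 ≡ 39 (mod 46). So 16^{499} ≡ 16^{39} ≡ 25 (mod 47)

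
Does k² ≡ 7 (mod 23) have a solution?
By Euler's criterion: 7^{11} ≡ 22 (mod 23). Since this equals -1 (≡ 22), 7 is not a QR.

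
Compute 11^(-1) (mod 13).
11^(-1) ≡ 6 (mod 13). Verification: 11 × 6 = 66 ≡ 1 (mod 13)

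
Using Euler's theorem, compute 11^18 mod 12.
By Euler: 11^{4} ≡ 1 (mod 12) since gcd(11, 12) = 1. 18 = 4×4 + 2. So 11^{18} ≡ 11^{2} ≡ 1 (mod 12)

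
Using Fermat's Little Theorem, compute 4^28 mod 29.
By Fermat's Little Theorem, 4^{28} ≡ 1 (mod 29) since 29 is prime and gcd(4, 29) = 1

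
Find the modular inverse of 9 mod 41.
9^(-1) ≡ 32 (mod 41). Verification: 9 × 32 = 288 ≡ 1 (mod 41)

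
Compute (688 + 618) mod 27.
10

(688 + 618) = 1306
1306 mod 27 = 10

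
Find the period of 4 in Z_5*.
Powers of 4 mod 5: 4^1≡4, 4^2≡1. Order = 2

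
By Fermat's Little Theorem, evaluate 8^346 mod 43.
By Fermat: 8^{42} ≡ 1 (mod 43). 346 ≡ 10 (mod 42). So 8^{346} ≡ 8^{10} ≡ 4 (mod 43)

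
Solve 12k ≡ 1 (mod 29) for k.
17

Using Extended Euclidean Algorithm:
gcd(12, 29) = 1
Bezout coefficients: 12 × -12 + 29 × 5 = 1
So 12 × -12 ≡ 1 (mod 29)
The inverse is -12 mod 29 = 17
Verification: 12 × 17 = 204 = 7 × 29 + 1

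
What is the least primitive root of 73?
5

A primitive root g modulo p has order p-1 = 72
Prime divisors of 72: [2, 3]
g is a primitive root iff g^(72/q) ≢ 1 (mod 73) for each prime divisor q
Testing small values:
  g = 2: 2^36 ≡ 1, 2^24 ≡ 64 (mod 73) → 2^36 ≡ 1, not primitive root
  g = 3: 3^36 ≡ 1, 3^24 ≡ 1 (mod 73) → 3^36 ≡ 1, not primitive root
  g = 4: 4^36 ≡ 1, 4^24 ≡ 8 (mod 73) → 4^36 ≡ 1, not primitive root
  g = 5: 5^36 ≡ 72, 5^24 ≡ 8 (mod 73) → none is 1, primitive root!
The smallest primitive root is 5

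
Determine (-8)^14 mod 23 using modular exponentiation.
Using repeated squaring. (-8) ≡ 15 (mod 23). 14 = 8 + 4 + 2 (binary 1110). Repeated squaring mod 23: 15^1 ≡ 15; 15^2 ≡ 15² = 225 ≡ 18; 15^4 ≡ 18² = 324 ≡ 2; 15^8 ≡ 2² = 4 ≡ 4. Multiply: (-8)^14 ≡ 15^8 × 15^4 × 15^2 ≡ 4 × 2 × 18 (mod 23): 4 × 2 = 8 ≡ 8; 8 × 18 = 144 ≡ 6. So (-8)^14 ≡ 6 (mod 23).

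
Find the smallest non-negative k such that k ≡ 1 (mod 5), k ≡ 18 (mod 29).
76

Using the Chinese Remainder Theorem:
M = product of moduli = 145
For equation 1: M_1 = 29, 29 ≡ 4 (mod 5), inverse of 29 mod 5 is 4 (check: 4 × 4 = 16 ≡ 1 (mod 5))
For equation 2: M_2 = 5, 5 ≡ 5 (mod 29), inverse of 5 mod 29 is 6 (check: 5 × 6 = 30 ≡ 1 (mod 29))
Combine: k ≡ Σ r_i×M_i×(M_i⁻¹ mod m_i) = 1×29×4 + 18×5×6 = 116 + 540 = 656
656 mod 145 = 76
k ≡ 76 (mod 145)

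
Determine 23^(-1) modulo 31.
23^(-1) ≡ 27 (mod 31). Verification: 23 × 27 = 621 ≡ 1 (mod 31)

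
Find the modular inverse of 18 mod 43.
18^(-1) ≡ 12 (mod 43). Verification: 18 × 12 = 216 ≡ 1 (mod 43)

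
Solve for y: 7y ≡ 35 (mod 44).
5

Since gcd(7, 44) = 1 divides 35, a solution exists.
Multiply both sides by the inverse of 7 mod 44:
  7^(-1) mod 44 = 19
  x ≡ 19 × 35 ≡ 665 ≡ 5 (mod 44)
Verification: 7 × 5 = 35 = 0 × 44 + 35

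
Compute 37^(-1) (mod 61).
37^(-1) ≡ 33 (mod 61). Verification: 37 × 33 = 1221 ≡ 1 (mod 61)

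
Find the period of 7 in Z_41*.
Powers of 7 mod 41: 7^1≡7, 7^2≡8, 7^3≡15, 7^4≡23, 7^5≡38, 7^6≡20, 7^7≡17, 7^8≡37, 7^9≡13, 7^10≡9, 7^11≡22, 7^12≡31, 7^13≡12, 7^14≡2, 7^15≡14, 7^16≡16, 7^17≡30, 7^18≡5, 7^19≡35, 7^20≡40, 7^21≡34, 7^22≡33, 7^23≡26, 7^24≡18, 7^25≡3, 7^26≡21, 7^27≡24, 7^28≡4, 7^29≡28, 7^30≡32, 7^31≡19, 7^32≡10, 7^33≡29, 7^34≡39, 7^35≡27, 7^36≡25, 7^37≡11, 7^38≡36, 7^39≡6, 7^40≡1. Order = 40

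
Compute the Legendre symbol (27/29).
(27/29) = 27^{14} mod 29 = -1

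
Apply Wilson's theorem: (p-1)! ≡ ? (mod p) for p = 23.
By Wilson's theorem, (22)! ≡ -1 ≡ 22 (mod 23)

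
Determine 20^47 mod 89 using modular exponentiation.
Using repeated squaring. 47 = 32 + 8 + 4 + 2 + 1 (binary 101111). Repeated squaring mod 89: 20^1 ≡ 20; 20^2 ≡ 20² = 400 ≡ 44; 20^4 ≡ 44² = 1936 ≡ 67; 20^8 ≡ 67² = 4489 ≡ 39; 20^16 ≡ 39² = 1521 ≡ 8; 20^32 ≡ 8² = 64 ≡ 64. Multiply: 20^47 = 20^32 × 20^8 × 20^4 × 20^2 × 20^1 ≡ 64 × 39 × 67 × 44 × 20 (mod 89): 64 × 39 = 2496 ≡ 4; 4 × 67 = 268 ≡ 1; 1 × 44 = 44 ≡ 44; 44 × 20 = 880 ≡ 79. So 20^47 ≡ 79 (mod 89).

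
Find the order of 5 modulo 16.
Powers of 5 mod 16: 5^1≡5, 5^2≡9, 5^3≡13, 5^4≡1. Order = 4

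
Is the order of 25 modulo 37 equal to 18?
Yes, ord_37(25) = 18.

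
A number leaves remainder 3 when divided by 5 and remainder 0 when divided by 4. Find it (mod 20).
M = 5 × 4 = 20. M₁ = 4, y₁ ≡ 4 (mod 5). M₂ = 5, y₂ ≡ 1 (mod 4). m = 3×4×4 + 0×5×1 ≡ 8 (mod 20)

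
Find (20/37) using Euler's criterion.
(20/37) = 20^{18} mod 37 = -1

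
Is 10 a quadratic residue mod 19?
By Euler's criterion: 10^{9} ≡ 18 (mod 19). Since this equals -1 (≡ 18), 10 is not a QR.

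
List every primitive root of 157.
Primitive roots mod 157: {5, 6, 15, 18, 20, 21, 24, 26, 34, 38, 43, 53, 55, 60, 61, 62, 63, 66, 69, 70, 72, 73, 74, 77, 80, 83, 84, 85, 87, 88, 91, 94, 95, 96, 97, 102, 104, 114, 119, 123, 131, 133, 136, 137, 139, 142, 151, 152}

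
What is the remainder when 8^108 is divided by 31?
Using Fermat: 8^{30} ≡ 1 (mod 31). 108 ≡ 18 (mod 30). So 8^{108} ≡ 8^{18} ≡ 16 (mod 31)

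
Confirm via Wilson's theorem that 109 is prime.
(108)! mod 109 = 108. Since this equals -1 (mod 109), Wilson confirms 109 is prime.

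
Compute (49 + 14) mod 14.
7

(49 + 14) = 63
63 mod 14 = 7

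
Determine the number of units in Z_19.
18

Prime factorization: 19 = 19
Using the formula φ(n) = n × Π(1 - 1/p) for each prime factor p:
φ(19) = 19 × (1 - 1/19)
φ(19) = 18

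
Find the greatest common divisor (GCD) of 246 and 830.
2

Using the Euclidean algorithm:
246 = 0 × 830 + 246
830 = 3 × 246 + 92
246 = 2 × 92 + 62
92 = 1 × 62 + 30
62 = 2 × 30 + 2
30 = 15 × 2 + 0

GCD(246, 830) = 2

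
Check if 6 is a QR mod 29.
By Euler's criterion: 6^{14} ≡ 1 (mod 29). Since this equals 1, 6 is a QR.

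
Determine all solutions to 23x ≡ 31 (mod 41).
37

Since gcd(23, 41) = 1 divides 31, a solution exists.
Multiply both sides by the inverse of 23 mod 41:
  23^(-1) mod 41 = 25
  x ≡ 25 × 31 ≡ 775 ≡ 37 (mod 41)
Verification: 23 × 37 = 851 = 20 × 41 + 31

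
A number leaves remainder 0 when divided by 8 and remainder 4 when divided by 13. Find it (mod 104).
M = 8 × 13 = 104. M₁ = 13, y₁ ≡ 5 (mod 8). M₂ = 8, y₂ ≡ 5 (mod 13). y = 0×13×5 + 4×8×5 ≡ 56 (mod 104)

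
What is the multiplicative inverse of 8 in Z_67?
42

Using Extended Euclidean Algorithm:
gcd(8, 67) = 1
Bezout coefficients: 8 × -25 + 67 × 3 = 1
So 8 × -25 ≡ 1 (mod 67)
The inverse is -25 mod 67 = 42
Verification: 8 × 42 = 336 = 5 × 67 + 1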